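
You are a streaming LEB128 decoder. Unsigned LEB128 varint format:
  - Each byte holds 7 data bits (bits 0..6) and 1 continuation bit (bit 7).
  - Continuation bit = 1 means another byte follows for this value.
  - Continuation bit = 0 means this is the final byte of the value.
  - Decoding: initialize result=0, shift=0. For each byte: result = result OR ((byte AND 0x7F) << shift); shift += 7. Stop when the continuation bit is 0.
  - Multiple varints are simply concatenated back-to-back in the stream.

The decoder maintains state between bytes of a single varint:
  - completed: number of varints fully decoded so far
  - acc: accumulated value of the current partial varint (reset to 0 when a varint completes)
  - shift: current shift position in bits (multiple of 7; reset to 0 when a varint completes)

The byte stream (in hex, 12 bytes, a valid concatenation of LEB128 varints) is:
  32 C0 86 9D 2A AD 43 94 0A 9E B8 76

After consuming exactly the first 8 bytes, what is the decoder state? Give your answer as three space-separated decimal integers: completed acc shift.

Answer: 3 20 7

Derivation:
byte[0]=0x32 cont=0 payload=0x32: varint #1 complete (value=50); reset -> completed=1 acc=0 shift=0
byte[1]=0xC0 cont=1 payload=0x40: acc |= 64<<0 -> completed=1 acc=64 shift=7
byte[2]=0x86 cont=1 payload=0x06: acc |= 6<<7 -> completed=1 acc=832 shift=14
byte[3]=0x9D cont=1 payload=0x1D: acc |= 29<<14 -> completed=1 acc=475968 shift=21
byte[4]=0x2A cont=0 payload=0x2A: varint #2 complete (value=88556352); reset -> completed=2 acc=0 shift=0
byte[5]=0xAD cont=1 payload=0x2D: acc |= 45<<0 -> completed=2 acc=45 shift=7
byte[6]=0x43 cont=0 payload=0x43: varint #3 complete (value=8621); reset -> completed=3 acc=0 shift=0
byte[7]=0x94 cont=1 payload=0x14: acc |= 20<<0 -> completed=3 acc=20 shift=7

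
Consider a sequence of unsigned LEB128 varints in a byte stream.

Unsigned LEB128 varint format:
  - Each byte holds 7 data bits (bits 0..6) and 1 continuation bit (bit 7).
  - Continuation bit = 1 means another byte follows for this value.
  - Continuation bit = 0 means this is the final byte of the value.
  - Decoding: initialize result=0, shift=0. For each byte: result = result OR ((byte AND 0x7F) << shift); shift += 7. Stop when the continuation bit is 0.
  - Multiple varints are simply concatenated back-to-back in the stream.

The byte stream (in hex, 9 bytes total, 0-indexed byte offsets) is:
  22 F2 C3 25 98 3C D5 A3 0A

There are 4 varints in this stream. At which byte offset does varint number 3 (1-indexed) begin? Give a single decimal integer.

  byte[0]=0x22 cont=0 payload=0x22=34: acc |= 34<<0 -> acc=34 shift=7 [end]
Varint 1: bytes[0:1] = 22 -> value 34 (1 byte(s))
  byte[1]=0xF2 cont=1 payload=0x72=114: acc |= 114<<0 -> acc=114 shift=7
  byte[2]=0xC3 cont=1 payload=0x43=67: acc |= 67<<7 -> acc=8690 shift=14
  byte[3]=0x25 cont=0 payload=0x25=37: acc |= 37<<14 -> acc=614898 shift=21 [end]
Varint 2: bytes[1:4] = F2 C3 25 -> value 614898 (3 byte(s))
  byte[4]=0x98 cont=1 payload=0x18=24: acc |= 24<<0 -> acc=24 shift=7
  byte[5]=0x3C cont=0 payload=0x3C=60: acc |= 60<<7 -> acc=7704 shift=14 [end]
Varint 3: bytes[4:6] = 98 3C -> value 7704 (2 byte(s))
  byte[6]=0xD5 cont=1 payload=0x55=85: acc |= 85<<0 -> acc=85 shift=7
  byte[7]=0xA3 cont=1 payload=0x23=35: acc |= 35<<7 -> acc=4565 shift=14
  byte[8]=0x0A cont=0 payload=0x0A=10: acc |= 10<<14 -> acc=168405 shift=21 [end]
Varint 4: bytes[6:9] = D5 A3 0A -> value 168405 (3 byte(s))

Answer: 4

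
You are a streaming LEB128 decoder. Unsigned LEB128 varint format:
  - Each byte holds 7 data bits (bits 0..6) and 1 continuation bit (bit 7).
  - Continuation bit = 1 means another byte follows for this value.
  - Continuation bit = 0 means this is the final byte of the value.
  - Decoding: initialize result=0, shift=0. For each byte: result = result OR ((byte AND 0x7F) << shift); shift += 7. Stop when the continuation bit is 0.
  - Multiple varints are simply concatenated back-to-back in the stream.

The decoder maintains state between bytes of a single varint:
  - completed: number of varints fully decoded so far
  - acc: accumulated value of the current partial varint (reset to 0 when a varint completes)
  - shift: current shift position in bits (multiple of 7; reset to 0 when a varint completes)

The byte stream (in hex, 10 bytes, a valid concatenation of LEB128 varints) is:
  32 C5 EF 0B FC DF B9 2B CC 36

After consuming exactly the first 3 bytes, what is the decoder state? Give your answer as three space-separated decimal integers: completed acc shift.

byte[0]=0x32 cont=0 payload=0x32: varint #1 complete (value=50); reset -> completed=1 acc=0 shift=0
byte[1]=0xC5 cont=1 payload=0x45: acc |= 69<<0 -> completed=1 acc=69 shift=7
byte[2]=0xEF cont=1 payload=0x6F: acc |= 111<<7 -> completed=1 acc=14277 shift=14

Answer: 1 14277 14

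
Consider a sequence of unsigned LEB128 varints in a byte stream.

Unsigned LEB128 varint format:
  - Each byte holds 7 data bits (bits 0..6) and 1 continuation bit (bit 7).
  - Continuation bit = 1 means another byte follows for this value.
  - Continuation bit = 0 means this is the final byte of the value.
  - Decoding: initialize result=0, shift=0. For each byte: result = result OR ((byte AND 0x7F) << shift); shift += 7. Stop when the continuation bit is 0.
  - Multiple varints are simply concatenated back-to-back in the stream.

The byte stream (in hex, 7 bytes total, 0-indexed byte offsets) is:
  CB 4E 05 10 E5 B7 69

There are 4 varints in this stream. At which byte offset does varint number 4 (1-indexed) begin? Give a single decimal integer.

  byte[0]=0xCB cont=1 payload=0x4B=75: acc |= 75<<0 -> acc=75 shift=7
  byte[1]=0x4E cont=0 payload=0x4E=78: acc |= 78<<7 -> acc=10059 shift=14 [end]
Varint 1: bytes[0:2] = CB 4E -> value 10059 (2 byte(s))
  byte[2]=0x05 cont=0 payload=0x05=5: acc |= 5<<0 -> acc=5 shift=7 [end]
Varint 2: bytes[2:3] = 05 -> value 5 (1 byte(s))
  byte[3]=0x10 cont=0 payload=0x10=16: acc |= 16<<0 -> acc=16 shift=7 [end]
Varint 3: bytes[3:4] = 10 -> value 16 (1 byte(s))
  byte[4]=0xE5 cont=1 payload=0x65=101: acc |= 101<<0 -> acc=101 shift=7
  byte[5]=0xB7 cont=1 payload=0x37=55: acc |= 55<<7 -> acc=7141 shift=14
  byte[6]=0x69 cont=0 payload=0x69=105: acc |= 105<<14 -> acc=1727461 shift=21 [end]
Varint 4: bytes[4:7] = E5 B7 69 -> value 1727461 (3 byte(s))

Answer: 4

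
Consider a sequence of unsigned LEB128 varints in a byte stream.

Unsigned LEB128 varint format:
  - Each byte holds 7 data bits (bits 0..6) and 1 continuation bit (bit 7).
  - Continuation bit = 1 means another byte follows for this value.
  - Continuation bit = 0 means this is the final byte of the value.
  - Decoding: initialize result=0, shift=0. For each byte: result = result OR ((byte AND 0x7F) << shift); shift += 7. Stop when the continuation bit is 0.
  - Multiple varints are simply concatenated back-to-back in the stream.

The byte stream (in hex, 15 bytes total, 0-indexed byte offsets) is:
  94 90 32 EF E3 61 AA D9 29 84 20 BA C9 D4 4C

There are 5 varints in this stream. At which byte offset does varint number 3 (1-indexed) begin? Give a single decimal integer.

  byte[0]=0x94 cont=1 payload=0x14=20: acc |= 20<<0 -> acc=20 shift=7
  byte[1]=0x90 cont=1 payload=0x10=16: acc |= 16<<7 -> acc=2068 shift=14
  byte[2]=0x32 cont=0 payload=0x32=50: acc |= 50<<14 -> acc=821268 shift=21 [end]
Varint 1: bytes[0:3] = 94 90 32 -> value 821268 (3 byte(s))
  byte[3]=0xEF cont=1 payload=0x6F=111: acc |= 111<<0 -> acc=111 shift=7
  byte[4]=0xE3 cont=1 payload=0x63=99: acc |= 99<<7 -> acc=12783 shift=14
  byte[5]=0x61 cont=0 payload=0x61=97: acc |= 97<<14 -> acc=1602031 shift=21 [end]
Varint 2: bytes[3:6] = EF E3 61 -> value 1602031 (3 byte(s))
  byte[6]=0xAA cont=1 payload=0x2A=42: acc |= 42<<0 -> acc=42 shift=7
  byte[7]=0xD9 cont=1 payload=0x59=89: acc |= 89<<7 -> acc=11434 shift=14
  byte[8]=0x29 cont=0 payload=0x29=41: acc |= 41<<14 -> acc=683178 shift=21 [end]
Varint 3: bytes[6:9] = AA D9 29 -> value 683178 (3 byte(s))
  byte[9]=0x84 cont=1 payload=0x04=4: acc |= 4<<0 -> acc=4 shift=7
  byte[10]=0x20 cont=0 payload=0x20=32: acc |= 32<<7 -> acc=4100 shift=14 [end]
Varint 4: bytes[9:11] = 84 20 -> value 4100 (2 byte(s))
  byte[11]=0xBA cont=1 payload=0x3A=58: acc |= 58<<0 -> acc=58 shift=7
  byte[12]=0xC9 cont=1 payload=0x49=73: acc |= 73<<7 -> acc=9402 shift=14
  byte[13]=0xD4 cont=1 payload=0x54=84: acc |= 84<<14 -> acc=1385658 shift=21
  byte[14]=0x4C cont=0 payload=0x4C=76: acc |= 76<<21 -> acc=160769210 shift=28 [end]
Varint 5: bytes[11:15] = BA C9 D4 4C -> value 160769210 (4 byte(s))

Answer: 6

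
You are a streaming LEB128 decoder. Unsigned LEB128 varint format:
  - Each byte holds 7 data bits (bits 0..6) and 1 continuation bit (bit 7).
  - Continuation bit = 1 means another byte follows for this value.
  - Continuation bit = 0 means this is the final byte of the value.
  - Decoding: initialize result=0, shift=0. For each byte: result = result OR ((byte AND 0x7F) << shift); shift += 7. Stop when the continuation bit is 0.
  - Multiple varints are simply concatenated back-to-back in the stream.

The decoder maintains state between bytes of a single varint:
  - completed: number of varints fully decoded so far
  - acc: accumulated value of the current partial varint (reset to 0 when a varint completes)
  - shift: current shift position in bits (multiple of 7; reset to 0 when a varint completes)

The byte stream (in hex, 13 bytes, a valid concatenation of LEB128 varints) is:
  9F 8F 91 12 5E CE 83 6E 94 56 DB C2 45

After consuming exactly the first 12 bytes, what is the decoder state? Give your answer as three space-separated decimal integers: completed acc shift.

Answer: 4 8539 14

Derivation:
byte[0]=0x9F cont=1 payload=0x1F: acc |= 31<<0 -> completed=0 acc=31 shift=7
byte[1]=0x8F cont=1 payload=0x0F: acc |= 15<<7 -> completed=0 acc=1951 shift=14
byte[2]=0x91 cont=1 payload=0x11: acc |= 17<<14 -> completed=0 acc=280479 shift=21
byte[3]=0x12 cont=0 payload=0x12: varint #1 complete (value=38029215); reset -> completed=1 acc=0 shift=0
byte[4]=0x5E cont=0 payload=0x5E: varint #2 complete (value=94); reset -> completed=2 acc=0 shift=0
byte[5]=0xCE cont=1 payload=0x4E: acc |= 78<<0 -> completed=2 acc=78 shift=7
byte[6]=0x83 cont=1 payload=0x03: acc |= 3<<7 -> completed=2 acc=462 shift=14
byte[7]=0x6E cont=0 payload=0x6E: varint #3 complete (value=1802702); reset -> completed=3 acc=0 shift=0
byte[8]=0x94 cont=1 payload=0x14: acc |= 20<<0 -> completed=3 acc=20 shift=7
byte[9]=0x56 cont=0 payload=0x56: varint #4 complete (value=11028); reset -> completed=4 acc=0 shift=0
byte[10]=0xDB cont=1 payload=0x5B: acc |= 91<<0 -> completed=4 acc=91 shift=7
byte[11]=0xC2 cont=1 payload=0x42: acc |= 66<<7 -> completed=4 acc=8539 shift=14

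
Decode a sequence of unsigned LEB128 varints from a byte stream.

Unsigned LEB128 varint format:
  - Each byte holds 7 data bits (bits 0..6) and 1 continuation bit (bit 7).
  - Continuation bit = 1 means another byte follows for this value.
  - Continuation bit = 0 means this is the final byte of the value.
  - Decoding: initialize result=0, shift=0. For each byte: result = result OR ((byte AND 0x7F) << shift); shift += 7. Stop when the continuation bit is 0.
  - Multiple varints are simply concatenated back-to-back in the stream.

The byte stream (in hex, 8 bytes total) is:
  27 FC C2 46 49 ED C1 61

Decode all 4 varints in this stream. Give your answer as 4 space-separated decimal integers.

Answer: 39 1155452 73 1597677

Derivation:
  byte[0]=0x27 cont=0 payload=0x27=39: acc |= 39<<0 -> acc=39 shift=7 [end]
Varint 1: bytes[0:1] = 27 -> value 39 (1 byte(s))
  byte[1]=0xFC cont=1 payload=0x7C=124: acc |= 124<<0 -> acc=124 shift=7
  byte[2]=0xC2 cont=1 payload=0x42=66: acc |= 66<<7 -> acc=8572 shift=14
  byte[3]=0x46 cont=0 payload=0x46=70: acc |= 70<<14 -> acc=1155452 shift=21 [end]
Varint 2: bytes[1:4] = FC C2 46 -> value 1155452 (3 byte(s))
  byte[4]=0x49 cont=0 payload=0x49=73: acc |= 73<<0 -> acc=73 shift=7 [end]
Varint 3: bytes[4:5] = 49 -> value 73 (1 byte(s))
  byte[5]=0xED cont=1 payload=0x6D=109: acc |= 109<<0 -> acc=109 shift=7
  byte[6]=0xC1 cont=1 payload=0x41=65: acc |= 65<<7 -> acc=8429 shift=14
  byte[7]=0x61 cont=0 payload=0x61=97: acc |= 97<<14 -> acc=1597677 shift=21 [end]
Varint 4: bytes[5:8] = ED C1 61 -> value 1597677 (3 byte(s))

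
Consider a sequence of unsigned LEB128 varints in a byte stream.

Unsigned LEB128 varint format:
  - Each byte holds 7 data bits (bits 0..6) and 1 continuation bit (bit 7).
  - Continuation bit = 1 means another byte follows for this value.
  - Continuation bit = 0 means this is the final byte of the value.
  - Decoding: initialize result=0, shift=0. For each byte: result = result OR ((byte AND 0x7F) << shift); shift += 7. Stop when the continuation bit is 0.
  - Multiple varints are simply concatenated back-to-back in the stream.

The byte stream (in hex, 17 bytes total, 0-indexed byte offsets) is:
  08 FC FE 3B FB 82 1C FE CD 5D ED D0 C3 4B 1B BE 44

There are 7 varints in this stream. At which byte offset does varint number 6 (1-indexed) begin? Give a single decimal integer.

  byte[0]=0x08 cont=0 payload=0x08=8: acc |= 8<<0 -> acc=8 shift=7 [end]
Varint 1: bytes[0:1] = 08 -> value 8 (1 byte(s))
  byte[1]=0xFC cont=1 payload=0x7C=124: acc |= 124<<0 -> acc=124 shift=7
  byte[2]=0xFE cont=1 payload=0x7E=126: acc |= 126<<7 -> acc=16252 shift=14
  byte[3]=0x3B cont=0 payload=0x3B=59: acc |= 59<<14 -> acc=982908 shift=21 [end]
Varint 2: bytes[1:4] = FC FE 3B -> value 982908 (3 byte(s))
  byte[4]=0xFB cont=1 payload=0x7B=123: acc |= 123<<0 -> acc=123 shift=7
  byte[5]=0x82 cont=1 payload=0x02=2: acc |= 2<<7 -> acc=379 shift=14
  byte[6]=0x1C cont=0 payload=0x1C=28: acc |= 28<<14 -> acc=459131 shift=21 [end]
Varint 3: bytes[4:7] = FB 82 1C -> value 459131 (3 byte(s))
  byte[7]=0xFE cont=1 payload=0x7E=126: acc |= 126<<0 -> acc=126 shift=7
  byte[8]=0xCD cont=1 payload=0x4D=77: acc |= 77<<7 -> acc=9982 shift=14
  byte[9]=0x5D cont=0 payload=0x5D=93: acc |= 93<<14 -> acc=1533694 shift=21 [end]
Varint 4: bytes[7:10] = FE CD 5D -> value 1533694 (3 byte(s))
  byte[10]=0xED cont=1 payload=0x6D=109: acc |= 109<<0 -> acc=109 shift=7
  byte[11]=0xD0 cont=1 payload=0x50=80: acc |= 80<<7 -> acc=10349 shift=14
  byte[12]=0xC3 cont=1 payload=0x43=67: acc |= 67<<14 -> acc=1108077 shift=21
  byte[13]=0x4B cont=0 payload=0x4B=75: acc |= 75<<21 -> acc=158394477 shift=28 [end]
Varint 5: bytes[10:14] = ED D0 C3 4B -> value 158394477 (4 byte(s))
  byte[14]=0x1B cont=0 payload=0x1B=27: acc |= 27<<0 -> acc=27 shift=7 [end]
Varint 6: bytes[14:15] = 1B -> value 27 (1 byte(s))
  byte[15]=0xBE cont=1 payload=0x3E=62: acc |= 62<<0 -> acc=62 shift=7
  byte[16]=0x44 cont=0 payload=0x44=68: acc |= 68<<7 -> acc=8766 shift=14 [end]
Varint 7: bytes[15:17] = BE 44 -> value 8766 (2 byte(s))

Answer: 14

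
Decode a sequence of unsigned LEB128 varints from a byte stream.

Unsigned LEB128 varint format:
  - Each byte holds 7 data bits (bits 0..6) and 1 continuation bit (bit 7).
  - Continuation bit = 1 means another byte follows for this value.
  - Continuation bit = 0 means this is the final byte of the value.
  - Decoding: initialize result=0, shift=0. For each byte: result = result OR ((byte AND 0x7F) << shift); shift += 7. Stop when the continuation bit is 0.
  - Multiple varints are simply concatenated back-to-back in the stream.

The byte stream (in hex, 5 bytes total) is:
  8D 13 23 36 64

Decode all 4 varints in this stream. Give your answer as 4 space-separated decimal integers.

Answer: 2445 35 54 100

Derivation:
  byte[0]=0x8D cont=1 payload=0x0D=13: acc |= 13<<0 -> acc=13 shift=7
  byte[1]=0x13 cont=0 payload=0x13=19: acc |= 19<<7 -> acc=2445 shift=14 [end]
Varint 1: bytes[0:2] = 8D 13 -> value 2445 (2 byte(s))
  byte[2]=0x23 cont=0 payload=0x23=35: acc |= 35<<0 -> acc=35 shift=7 [end]
Varint 2: bytes[2:3] = 23 -> value 35 (1 byte(s))
  byte[3]=0x36 cont=0 payload=0x36=54: acc |= 54<<0 -> acc=54 shift=7 [end]
Varint 3: bytes[3:4] = 36 -> value 54 (1 byte(s))
  byte[4]=0x64 cont=0 payload=0x64=100: acc |= 100<<0 -> acc=100 shift=7 [end]
Varint 4: bytes[4:5] = 64 -> value 100 (1 byte(s))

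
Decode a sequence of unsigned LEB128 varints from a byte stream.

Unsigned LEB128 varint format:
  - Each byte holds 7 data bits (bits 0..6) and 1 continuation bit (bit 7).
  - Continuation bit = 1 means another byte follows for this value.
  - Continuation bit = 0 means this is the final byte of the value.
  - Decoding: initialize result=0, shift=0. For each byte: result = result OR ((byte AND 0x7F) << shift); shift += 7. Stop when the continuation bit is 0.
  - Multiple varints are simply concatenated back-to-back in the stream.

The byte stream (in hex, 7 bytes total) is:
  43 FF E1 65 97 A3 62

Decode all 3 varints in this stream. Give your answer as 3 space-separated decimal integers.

  byte[0]=0x43 cont=0 payload=0x43=67: acc |= 67<<0 -> acc=67 shift=7 [end]
Varint 1: bytes[0:1] = 43 -> value 67 (1 byte(s))
  byte[1]=0xFF cont=1 payload=0x7F=127: acc |= 127<<0 -> acc=127 shift=7
  byte[2]=0xE1 cont=1 payload=0x61=97: acc |= 97<<7 -> acc=12543 shift=14
  byte[3]=0x65 cont=0 payload=0x65=101: acc |= 101<<14 -> acc=1667327 shift=21 [end]
Varint 2: bytes[1:4] = FF E1 65 -> value 1667327 (3 byte(s))
  byte[4]=0x97 cont=1 payload=0x17=23: acc |= 23<<0 -> acc=23 shift=7
  byte[5]=0xA3 cont=1 payload=0x23=35: acc |= 35<<7 -> acc=4503 shift=14
  byte[6]=0x62 cont=0 payload=0x62=98: acc |= 98<<14 -> acc=1610135 shift=21 [end]
Varint 3: bytes[4:7] = 97 A3 62 -> value 1610135 (3 byte(s))

Answer: 67 1667327 1610135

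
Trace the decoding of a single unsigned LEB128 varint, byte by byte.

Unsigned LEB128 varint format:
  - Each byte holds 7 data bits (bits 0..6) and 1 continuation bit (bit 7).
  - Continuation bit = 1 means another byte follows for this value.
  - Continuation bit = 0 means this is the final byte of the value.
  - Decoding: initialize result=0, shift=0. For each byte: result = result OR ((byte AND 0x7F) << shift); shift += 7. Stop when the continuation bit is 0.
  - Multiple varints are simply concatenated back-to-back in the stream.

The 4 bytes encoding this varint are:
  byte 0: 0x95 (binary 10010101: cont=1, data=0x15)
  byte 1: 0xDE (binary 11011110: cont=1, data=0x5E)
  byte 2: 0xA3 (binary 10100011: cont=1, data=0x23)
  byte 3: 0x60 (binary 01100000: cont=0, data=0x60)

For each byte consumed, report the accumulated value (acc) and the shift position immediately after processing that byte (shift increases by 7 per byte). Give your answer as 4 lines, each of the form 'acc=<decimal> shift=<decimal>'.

byte 0=0x95: payload=0x15=21, contrib = 21<<0 = 21; acc -> 21, shift -> 7
byte 1=0xDE: payload=0x5E=94, contrib = 94<<7 = 12032; acc -> 12053, shift -> 14
byte 2=0xA3: payload=0x23=35, contrib = 35<<14 = 573440; acc -> 585493, shift -> 21
byte 3=0x60: payload=0x60=96, contrib = 96<<21 = 201326592; acc -> 201912085, shift -> 28

Answer: acc=21 shift=7
acc=12053 shift=14
acc=585493 shift=21
acc=201912085 shift=28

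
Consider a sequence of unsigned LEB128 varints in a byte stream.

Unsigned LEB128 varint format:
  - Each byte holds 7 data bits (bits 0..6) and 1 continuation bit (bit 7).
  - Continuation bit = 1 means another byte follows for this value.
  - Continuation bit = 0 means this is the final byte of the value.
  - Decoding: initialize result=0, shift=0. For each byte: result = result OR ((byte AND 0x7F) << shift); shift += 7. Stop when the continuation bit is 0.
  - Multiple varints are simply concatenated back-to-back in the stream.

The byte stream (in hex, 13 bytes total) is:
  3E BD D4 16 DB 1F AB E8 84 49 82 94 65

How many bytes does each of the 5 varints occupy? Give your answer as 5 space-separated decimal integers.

  byte[0]=0x3E cont=0 payload=0x3E=62: acc |= 62<<0 -> acc=62 shift=7 [end]
Varint 1: bytes[0:1] = 3E -> value 62 (1 byte(s))
  byte[1]=0xBD cont=1 payload=0x3D=61: acc |= 61<<0 -> acc=61 shift=7
  byte[2]=0xD4 cont=1 payload=0x54=84: acc |= 84<<7 -> acc=10813 shift=14
  byte[3]=0x16 cont=0 payload=0x16=22: acc |= 22<<14 -> acc=371261 shift=21 [end]
Varint 2: bytes[1:4] = BD D4 16 -> value 371261 (3 byte(s))
  byte[4]=0xDB cont=1 payload=0x5B=91: acc |= 91<<0 -> acc=91 shift=7
  byte[5]=0x1F cont=0 payload=0x1F=31: acc |= 31<<7 -> acc=4059 shift=14 [end]
Varint 3: bytes[4:6] = DB 1F -> value 4059 (2 byte(s))
  byte[6]=0xAB cont=1 payload=0x2B=43: acc |= 43<<0 -> acc=43 shift=7
  byte[7]=0xE8 cont=1 payload=0x68=104: acc |= 104<<7 -> acc=13355 shift=14
  byte[8]=0x84 cont=1 payload=0x04=4: acc |= 4<<14 -> acc=78891 shift=21
  byte[9]=0x49 cont=0 payload=0x49=73: acc |= 73<<21 -> acc=153170987 shift=28 [end]
Varint 4: bytes[6:10] = AB E8 84 49 -> value 153170987 (4 byte(s))
  byte[10]=0x82 cont=1 payload=0x02=2: acc |= 2<<0 -> acc=2 shift=7
  byte[11]=0x94 cont=1 payload=0x14=20: acc |= 20<<7 -> acc=2562 shift=14
  byte[12]=0x65 cont=0 payload=0x65=101: acc |= 101<<14 -> acc=1657346 shift=21 [end]
Varint 5: bytes[10:13] = 82 94 65 -> value 1657346 (3 byte(s))

Answer: 1 3 2 4 3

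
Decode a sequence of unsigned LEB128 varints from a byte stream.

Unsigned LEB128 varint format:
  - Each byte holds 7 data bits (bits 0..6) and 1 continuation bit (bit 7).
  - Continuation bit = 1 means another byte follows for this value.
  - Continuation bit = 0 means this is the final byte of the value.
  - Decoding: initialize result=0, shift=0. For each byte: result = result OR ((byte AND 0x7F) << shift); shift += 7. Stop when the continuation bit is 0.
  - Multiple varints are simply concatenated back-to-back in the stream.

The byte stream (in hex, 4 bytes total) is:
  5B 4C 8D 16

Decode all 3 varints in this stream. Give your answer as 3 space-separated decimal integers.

Answer: 91 76 2829

Derivation:
  byte[0]=0x5B cont=0 payload=0x5B=91: acc |= 91<<0 -> acc=91 shift=7 [end]
Varint 1: bytes[0:1] = 5B -> value 91 (1 byte(s))
  byte[1]=0x4C cont=0 payload=0x4C=76: acc |= 76<<0 -> acc=76 shift=7 [end]
Varint 2: bytes[1:2] = 4C -> value 76 (1 byte(s))
  byte[2]=0x8D cont=1 payload=0x0D=13: acc |= 13<<0 -> acc=13 shift=7
  byte[3]=0x16 cont=0 payload=0x16=22: acc |= 22<<7 -> acc=2829 shift=14 [end]
Varint 3: bytes[2:4] = 8D 16 -> value 2829 (2 byte(s))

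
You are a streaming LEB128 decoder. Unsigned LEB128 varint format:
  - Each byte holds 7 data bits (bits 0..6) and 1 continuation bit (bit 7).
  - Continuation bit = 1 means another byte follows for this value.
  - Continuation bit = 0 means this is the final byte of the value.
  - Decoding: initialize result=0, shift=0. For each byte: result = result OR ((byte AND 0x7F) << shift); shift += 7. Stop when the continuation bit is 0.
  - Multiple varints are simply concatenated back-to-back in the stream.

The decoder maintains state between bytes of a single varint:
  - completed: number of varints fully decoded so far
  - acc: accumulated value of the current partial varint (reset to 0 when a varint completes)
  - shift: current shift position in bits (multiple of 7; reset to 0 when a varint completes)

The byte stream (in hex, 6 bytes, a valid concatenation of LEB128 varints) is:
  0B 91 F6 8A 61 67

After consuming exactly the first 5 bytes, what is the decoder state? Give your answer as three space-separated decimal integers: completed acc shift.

Answer: 2 0 0

Derivation:
byte[0]=0x0B cont=0 payload=0x0B: varint #1 complete (value=11); reset -> completed=1 acc=0 shift=0
byte[1]=0x91 cont=1 payload=0x11: acc |= 17<<0 -> completed=1 acc=17 shift=7
byte[2]=0xF6 cont=1 payload=0x76: acc |= 118<<7 -> completed=1 acc=15121 shift=14
byte[3]=0x8A cont=1 payload=0x0A: acc |= 10<<14 -> completed=1 acc=178961 shift=21
byte[4]=0x61 cont=0 payload=0x61: varint #2 complete (value=203602705); reset -> completed=2 acc=0 shift=0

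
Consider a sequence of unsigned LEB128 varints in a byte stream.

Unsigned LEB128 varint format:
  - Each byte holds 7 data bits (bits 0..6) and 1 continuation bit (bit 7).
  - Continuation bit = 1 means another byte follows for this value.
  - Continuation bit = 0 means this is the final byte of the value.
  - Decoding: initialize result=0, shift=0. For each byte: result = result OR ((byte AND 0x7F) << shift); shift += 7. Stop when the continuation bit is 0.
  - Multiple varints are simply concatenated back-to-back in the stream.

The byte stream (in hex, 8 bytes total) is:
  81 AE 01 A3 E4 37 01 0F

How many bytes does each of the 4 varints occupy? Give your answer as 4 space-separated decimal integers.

  byte[0]=0x81 cont=1 payload=0x01=1: acc |= 1<<0 -> acc=1 shift=7
  byte[1]=0xAE cont=1 payload=0x2E=46: acc |= 46<<7 -> acc=5889 shift=14
  byte[2]=0x01 cont=0 payload=0x01=1: acc |= 1<<14 -> acc=22273 shift=21 [end]
Varint 1: bytes[0:3] = 81 AE 01 -> value 22273 (3 byte(s))
  byte[3]=0xA3 cont=1 payload=0x23=35: acc |= 35<<0 -> acc=35 shift=7
  byte[4]=0xE4 cont=1 payload=0x64=100: acc |= 100<<7 -> acc=12835 shift=14
  byte[5]=0x37 cont=0 payload=0x37=55: acc |= 55<<14 -> acc=913955 shift=21 [end]
Varint 2: bytes[3:6] = A3 E4 37 -> value 913955 (3 byte(s))
  byte[6]=0x01 cont=0 payload=0x01=1: acc |= 1<<0 -> acc=1 shift=7 [end]
Varint 3: bytes[6:7] = 01 -> value 1 (1 byte(s))
  byte[7]=0x0F cont=0 payload=0x0F=15: acc |= 15<<0 -> acc=15 shift=7 [end]
Varint 4: bytes[7:8] = 0F -> value 15 (1 byte(s))

Answer: 3 3 1 1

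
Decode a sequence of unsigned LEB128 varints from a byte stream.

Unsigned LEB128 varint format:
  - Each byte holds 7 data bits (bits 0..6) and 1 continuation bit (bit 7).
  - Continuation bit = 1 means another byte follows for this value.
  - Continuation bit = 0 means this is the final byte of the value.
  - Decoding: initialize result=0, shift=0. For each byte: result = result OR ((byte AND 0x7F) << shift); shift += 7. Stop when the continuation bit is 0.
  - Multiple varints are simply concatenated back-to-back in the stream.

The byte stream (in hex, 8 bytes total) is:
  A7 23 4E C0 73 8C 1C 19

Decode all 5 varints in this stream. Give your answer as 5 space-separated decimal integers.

  byte[0]=0xA7 cont=1 payload=0x27=39: acc |= 39<<0 -> acc=39 shift=7
  byte[1]=0x23 cont=0 payload=0x23=35: acc |= 35<<7 -> acc=4519 shift=14 [end]
Varint 1: bytes[0:2] = A7 23 -> value 4519 (2 byte(s))
  byte[2]=0x4E cont=0 payload=0x4E=78: acc |= 78<<0 -> acc=78 shift=7 [end]
Varint 2: bytes[2:3] = 4E -> value 78 (1 byte(s))
  byte[3]=0xC0 cont=1 payload=0x40=64: acc |= 64<<0 -> acc=64 shift=7
  byte[4]=0x73 cont=0 payload=0x73=115: acc |= 115<<7 -> acc=14784 shift=14 [end]
Varint 3: bytes[3:5] = C0 73 -> value 14784 (2 byte(s))
  byte[5]=0x8C cont=1 payload=0x0C=12: acc |= 12<<0 -> acc=12 shift=7
  byte[6]=0x1C cont=0 payload=0x1C=28: acc |= 28<<7 -> acc=3596 shift=14 [end]
Varint 4: bytes[5:7] = 8C 1C -> value 3596 (2 byte(s))
  byte[7]=0x19 cont=0 payload=0x19=25: acc |= 25<<0 -> acc=25 shift=7 [end]
Varint 5: bytes[7:8] = 19 -> value 25 (1 byte(s))

Answer: 4519 78 14784 3596 25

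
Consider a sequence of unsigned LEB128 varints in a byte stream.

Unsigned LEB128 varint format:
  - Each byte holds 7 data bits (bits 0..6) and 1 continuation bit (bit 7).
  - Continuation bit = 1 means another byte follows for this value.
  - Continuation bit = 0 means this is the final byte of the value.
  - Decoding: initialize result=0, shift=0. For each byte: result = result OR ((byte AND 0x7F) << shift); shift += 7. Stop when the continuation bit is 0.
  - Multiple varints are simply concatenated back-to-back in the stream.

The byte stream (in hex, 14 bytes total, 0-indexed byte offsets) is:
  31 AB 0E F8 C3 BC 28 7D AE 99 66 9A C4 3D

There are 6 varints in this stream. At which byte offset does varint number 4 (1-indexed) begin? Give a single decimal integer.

Answer: 7

Derivation:
  byte[0]=0x31 cont=0 payload=0x31=49: acc |= 49<<0 -> acc=49 shift=7 [end]
Varint 1: bytes[0:1] = 31 -> value 49 (1 byte(s))
  byte[1]=0xAB cont=1 payload=0x2B=43: acc |= 43<<0 -> acc=43 shift=7
  byte[2]=0x0E cont=0 payload=0x0E=14: acc |= 14<<7 -> acc=1835 shift=14 [end]
Varint 2: bytes[1:3] = AB 0E -> value 1835 (2 byte(s))
  byte[3]=0xF8 cont=1 payload=0x78=120: acc |= 120<<0 -> acc=120 shift=7
  byte[4]=0xC3 cont=1 payload=0x43=67: acc |= 67<<7 -> acc=8696 shift=14
  byte[5]=0xBC cont=1 payload=0x3C=60: acc |= 60<<14 -> acc=991736 shift=21
  byte[6]=0x28 cont=0 payload=0x28=40: acc |= 40<<21 -> acc=84877816 shift=28 [end]
Varint 3: bytes[3:7] = F8 C3 BC 28 -> value 84877816 (4 byte(s))
  byte[7]=0x7D cont=0 payload=0x7D=125: acc |= 125<<0 -> acc=125 shift=7 [end]
Varint 4: bytes[7:8] = 7D -> value 125 (1 byte(s))
  byte[8]=0xAE cont=1 payload=0x2E=46: acc |= 46<<0 -> acc=46 shift=7
  byte[9]=0x99 cont=1 payload=0x19=25: acc |= 25<<7 -> acc=3246 shift=14
  byte[10]=0x66 cont=0 payload=0x66=102: acc |= 102<<14 -> acc=1674414 shift=21 [end]
Varint 5: bytes[8:11] = AE 99 66 -> value 1674414 (3 byte(s))
  byte[11]=0x9A cont=1 payload=0x1A=26: acc |= 26<<0 -> acc=26 shift=7
  byte[12]=0xC4 cont=1 payload=0x44=68: acc |= 68<<7 -> acc=8730 shift=14
  byte[13]=0x3D cont=0 payload=0x3D=61: acc |= 61<<14 -> acc=1008154 shift=21 [end]
Varint 6: bytes[11:14] = 9A C4 3D -> value 1008154 (3 byte(s))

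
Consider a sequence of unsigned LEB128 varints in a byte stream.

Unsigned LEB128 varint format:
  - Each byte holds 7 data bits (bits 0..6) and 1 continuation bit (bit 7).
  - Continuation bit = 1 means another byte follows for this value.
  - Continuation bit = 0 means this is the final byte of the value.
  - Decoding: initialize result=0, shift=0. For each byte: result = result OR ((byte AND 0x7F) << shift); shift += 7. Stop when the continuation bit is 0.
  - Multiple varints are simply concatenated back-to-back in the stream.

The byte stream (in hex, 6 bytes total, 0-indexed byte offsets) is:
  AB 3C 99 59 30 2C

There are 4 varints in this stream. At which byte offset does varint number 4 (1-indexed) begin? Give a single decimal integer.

  byte[0]=0xAB cont=1 payload=0x2B=43: acc |= 43<<0 -> acc=43 shift=7
  byte[1]=0x3C cont=0 payload=0x3C=60: acc |= 60<<7 -> acc=7723 shift=14 [end]
Varint 1: bytes[0:2] = AB 3C -> value 7723 (2 byte(s))
  byte[2]=0x99 cont=1 payload=0x19=25: acc |= 25<<0 -> acc=25 shift=7
  byte[3]=0x59 cont=0 payload=0x59=89: acc |= 89<<7 -> acc=11417 shift=14 [end]
Varint 2: bytes[2:4] = 99 59 -> value 11417 (2 byte(s))
  byte[4]=0x30 cont=0 payload=0x30=48: acc |= 48<<0 -> acc=48 shift=7 [end]
Varint 3: bytes[4:5] = 30 -> value 48 (1 byte(s))
  byte[5]=0x2C cont=0 payload=0x2C=44: acc |= 44<<0 -> acc=44 shift=7 [end]
Varint 4: bytes[5:6] = 2C -> value 44 (1 byte(s))

Answer: 5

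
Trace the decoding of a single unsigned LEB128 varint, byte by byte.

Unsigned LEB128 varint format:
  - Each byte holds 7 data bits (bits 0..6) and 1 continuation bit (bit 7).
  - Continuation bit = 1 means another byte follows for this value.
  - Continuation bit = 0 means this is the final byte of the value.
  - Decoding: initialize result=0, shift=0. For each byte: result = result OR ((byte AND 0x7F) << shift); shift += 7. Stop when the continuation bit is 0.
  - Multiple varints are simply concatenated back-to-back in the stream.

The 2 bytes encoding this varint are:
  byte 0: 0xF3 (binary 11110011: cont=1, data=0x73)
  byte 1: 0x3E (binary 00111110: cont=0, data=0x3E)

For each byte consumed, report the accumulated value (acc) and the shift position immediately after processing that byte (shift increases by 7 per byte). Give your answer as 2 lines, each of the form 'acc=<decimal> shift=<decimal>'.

byte 0=0xF3: payload=0x73=115, contrib = 115<<0 = 115; acc -> 115, shift -> 7
byte 1=0x3E: payload=0x3E=62, contrib = 62<<7 = 7936; acc -> 8051, shift -> 14

Answer: acc=115 shift=7
acc=8051 shift=14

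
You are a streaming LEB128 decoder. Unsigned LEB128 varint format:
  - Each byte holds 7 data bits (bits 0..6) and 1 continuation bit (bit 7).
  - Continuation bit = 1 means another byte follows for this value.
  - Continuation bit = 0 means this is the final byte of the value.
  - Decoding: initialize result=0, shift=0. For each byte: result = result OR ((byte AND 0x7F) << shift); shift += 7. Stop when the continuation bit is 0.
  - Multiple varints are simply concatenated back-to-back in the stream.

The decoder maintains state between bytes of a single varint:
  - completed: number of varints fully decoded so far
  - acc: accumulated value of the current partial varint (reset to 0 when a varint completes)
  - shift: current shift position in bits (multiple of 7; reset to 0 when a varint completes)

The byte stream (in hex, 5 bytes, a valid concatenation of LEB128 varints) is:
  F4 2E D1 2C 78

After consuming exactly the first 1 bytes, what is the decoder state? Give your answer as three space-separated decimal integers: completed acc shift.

byte[0]=0xF4 cont=1 payload=0x74: acc |= 116<<0 -> completed=0 acc=116 shift=7

Answer: 0 116 7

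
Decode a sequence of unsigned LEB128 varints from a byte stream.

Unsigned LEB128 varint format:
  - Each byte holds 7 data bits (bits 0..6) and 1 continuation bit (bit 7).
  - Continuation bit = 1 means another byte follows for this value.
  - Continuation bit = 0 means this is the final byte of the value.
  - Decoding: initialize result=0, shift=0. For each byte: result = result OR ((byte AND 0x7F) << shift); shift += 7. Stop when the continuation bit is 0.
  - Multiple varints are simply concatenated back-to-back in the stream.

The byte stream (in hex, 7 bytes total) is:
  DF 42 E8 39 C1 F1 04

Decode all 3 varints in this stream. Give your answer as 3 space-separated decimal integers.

  byte[0]=0xDF cont=1 payload=0x5F=95: acc |= 95<<0 -> acc=95 shift=7
  byte[1]=0x42 cont=0 payload=0x42=66: acc |= 66<<7 -> acc=8543 shift=14 [end]
Varint 1: bytes[0:2] = DF 42 -> value 8543 (2 byte(s))
  byte[2]=0xE8 cont=1 payload=0x68=104: acc |= 104<<0 -> acc=104 shift=7
  byte[3]=0x39 cont=0 payload=0x39=57: acc |= 57<<7 -> acc=7400 shift=14 [end]
Varint 2: bytes[2:4] = E8 39 -> value 7400 (2 byte(s))
  byte[4]=0xC1 cont=1 payload=0x41=65: acc |= 65<<0 -> acc=65 shift=7
  byte[5]=0xF1 cont=1 payload=0x71=113: acc |= 113<<7 -> acc=14529 shift=14
  byte[6]=0x04 cont=0 payload=0x04=4: acc |= 4<<14 -> acc=80065 shift=21 [end]
Varint 3: bytes[4:7] = C1 F1 04 -> value 80065 (3 byte(s))

Answer: 8543 7400 80065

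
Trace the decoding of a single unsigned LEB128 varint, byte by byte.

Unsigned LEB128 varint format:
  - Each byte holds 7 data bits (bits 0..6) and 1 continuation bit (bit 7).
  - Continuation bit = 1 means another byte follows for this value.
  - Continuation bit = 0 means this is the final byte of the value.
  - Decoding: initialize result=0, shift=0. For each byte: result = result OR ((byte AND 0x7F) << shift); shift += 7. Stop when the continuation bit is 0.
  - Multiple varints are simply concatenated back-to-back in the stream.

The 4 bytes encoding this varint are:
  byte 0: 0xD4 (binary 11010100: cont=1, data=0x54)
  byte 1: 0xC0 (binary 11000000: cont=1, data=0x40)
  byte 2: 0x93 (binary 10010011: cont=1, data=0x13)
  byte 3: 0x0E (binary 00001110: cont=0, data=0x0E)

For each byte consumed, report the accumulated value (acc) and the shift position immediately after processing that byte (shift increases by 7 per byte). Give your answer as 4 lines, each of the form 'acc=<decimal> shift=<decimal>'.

Answer: acc=84 shift=7
acc=8276 shift=14
acc=319572 shift=21
acc=29679700 shift=28

Derivation:
byte 0=0xD4: payload=0x54=84, contrib = 84<<0 = 84; acc -> 84, shift -> 7
byte 1=0xC0: payload=0x40=64, contrib = 64<<7 = 8192; acc -> 8276, shift -> 14
byte 2=0x93: payload=0x13=19, contrib = 19<<14 = 311296; acc -> 319572, shift -> 21
byte 3=0x0E: payload=0x0E=14, contrib = 14<<21 = 29360128; acc -> 29679700, shift -> 28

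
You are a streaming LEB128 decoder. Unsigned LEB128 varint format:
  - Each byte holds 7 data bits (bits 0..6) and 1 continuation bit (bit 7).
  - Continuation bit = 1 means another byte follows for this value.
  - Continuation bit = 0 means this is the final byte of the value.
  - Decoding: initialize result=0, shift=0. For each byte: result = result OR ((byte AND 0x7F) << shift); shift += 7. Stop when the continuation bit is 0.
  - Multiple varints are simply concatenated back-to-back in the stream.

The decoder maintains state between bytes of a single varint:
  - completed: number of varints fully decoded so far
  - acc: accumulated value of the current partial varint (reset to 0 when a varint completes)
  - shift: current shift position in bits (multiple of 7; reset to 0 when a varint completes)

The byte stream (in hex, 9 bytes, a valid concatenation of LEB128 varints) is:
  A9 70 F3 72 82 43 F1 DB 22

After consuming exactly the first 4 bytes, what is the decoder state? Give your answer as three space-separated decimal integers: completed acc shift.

byte[0]=0xA9 cont=1 payload=0x29: acc |= 41<<0 -> completed=0 acc=41 shift=7
byte[1]=0x70 cont=0 payload=0x70: varint #1 complete (value=14377); reset -> completed=1 acc=0 shift=0
byte[2]=0xF3 cont=1 payload=0x73: acc |= 115<<0 -> completed=1 acc=115 shift=7
byte[3]=0x72 cont=0 payload=0x72: varint #2 complete (value=14707); reset -> completed=2 acc=0 shift=0

Answer: 2 0 0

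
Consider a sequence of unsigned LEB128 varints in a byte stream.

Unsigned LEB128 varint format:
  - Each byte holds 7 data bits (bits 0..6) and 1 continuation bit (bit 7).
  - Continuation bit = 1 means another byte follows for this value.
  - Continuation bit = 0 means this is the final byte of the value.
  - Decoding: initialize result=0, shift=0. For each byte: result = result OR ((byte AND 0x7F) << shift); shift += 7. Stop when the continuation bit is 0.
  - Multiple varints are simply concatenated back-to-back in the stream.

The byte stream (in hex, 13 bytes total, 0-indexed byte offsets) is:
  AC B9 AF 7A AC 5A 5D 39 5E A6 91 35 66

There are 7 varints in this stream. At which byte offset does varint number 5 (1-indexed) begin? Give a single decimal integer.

Answer: 8

Derivation:
  byte[0]=0xAC cont=1 payload=0x2C=44: acc |= 44<<0 -> acc=44 shift=7
  byte[1]=0xB9 cont=1 payload=0x39=57: acc |= 57<<7 -> acc=7340 shift=14
  byte[2]=0xAF cont=1 payload=0x2F=47: acc |= 47<<14 -> acc=777388 shift=21
  byte[3]=0x7A cont=0 payload=0x7A=122: acc |= 122<<21 -> acc=256629932 shift=28 [end]
Varint 1: bytes[0:4] = AC B9 AF 7A -> value 256629932 (4 byte(s))
  byte[4]=0xAC cont=1 payload=0x2C=44: acc |= 44<<0 -> acc=44 shift=7
  byte[5]=0x5A cont=0 payload=0x5A=90: acc |= 90<<7 -> acc=11564 shift=14 [end]
Varint 2: bytes[4:6] = AC 5A -> value 11564 (2 byte(s))
  byte[6]=0x5D cont=0 payload=0x5D=93: acc |= 93<<0 -> acc=93 shift=7 [end]
Varint 3: bytes[6:7] = 5D -> value 93 (1 byte(s))
  byte[7]=0x39 cont=0 payload=0x39=57: acc |= 57<<0 -> acc=57 shift=7 [end]
Varint 4: bytes[7:8] = 39 -> value 57 (1 byte(s))
  byte[8]=0x5E cont=0 payload=0x5E=94: acc |= 94<<0 -> acc=94 shift=7 [end]
Varint 5: bytes[8:9] = 5E -> value 94 (1 byte(s))
  byte[9]=0xA6 cont=1 payload=0x26=38: acc |= 38<<0 -> acc=38 shift=7
  byte[10]=0x91 cont=1 payload=0x11=17: acc |= 17<<7 -> acc=2214 shift=14
  byte[11]=0x35 cont=0 payload=0x35=53: acc |= 53<<14 -> acc=870566 shift=21 [end]
Varint 6: bytes[9:12] = A6 91 35 -> value 870566 (3 byte(s))
  byte[12]=0x66 cont=0 payload=0x66=102: acc |= 102<<0 -> acc=102 shift=7 [end]
Varint 7: bytes[12:13] = 66 -> value 102 (1 byte(s))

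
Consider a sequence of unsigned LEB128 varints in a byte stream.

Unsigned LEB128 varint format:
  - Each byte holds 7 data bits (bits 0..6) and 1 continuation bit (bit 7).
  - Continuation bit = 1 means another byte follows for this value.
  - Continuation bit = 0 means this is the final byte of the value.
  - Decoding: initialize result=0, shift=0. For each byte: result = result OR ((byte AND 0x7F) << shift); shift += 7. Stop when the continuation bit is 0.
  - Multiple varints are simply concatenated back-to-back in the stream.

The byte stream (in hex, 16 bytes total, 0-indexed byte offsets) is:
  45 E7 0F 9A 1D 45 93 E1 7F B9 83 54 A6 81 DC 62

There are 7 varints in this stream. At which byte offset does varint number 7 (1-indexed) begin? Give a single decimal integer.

  byte[0]=0x45 cont=0 payload=0x45=69: acc |= 69<<0 -> acc=69 shift=7 [end]
Varint 1: bytes[0:1] = 45 -> value 69 (1 byte(s))
  byte[1]=0xE7 cont=1 payload=0x67=103: acc |= 103<<0 -> acc=103 shift=7
  byte[2]=0x0F cont=0 payload=0x0F=15: acc |= 15<<7 -> acc=2023 shift=14 [end]
Varint 2: bytes[1:3] = E7 0F -> value 2023 (2 byte(s))
  byte[3]=0x9A cont=1 payload=0x1A=26: acc |= 26<<0 -> acc=26 shift=7
  byte[4]=0x1D cont=0 payload=0x1D=29: acc |= 29<<7 -> acc=3738 shift=14 [end]
Varint 3: bytes[3:5] = 9A 1D -> value 3738 (2 byte(s))
  byte[5]=0x45 cont=0 payload=0x45=69: acc |= 69<<0 -> acc=69 shift=7 [end]
Varint 4: bytes[5:6] = 45 -> value 69 (1 byte(s))
  byte[6]=0x93 cont=1 payload=0x13=19: acc |= 19<<0 -> acc=19 shift=7
  byte[7]=0xE1 cont=1 payload=0x61=97: acc |= 97<<7 -> acc=12435 shift=14
  byte[8]=0x7F cont=0 payload=0x7F=127: acc |= 127<<14 -> acc=2093203 shift=21 [end]
Varint 5: bytes[6:9] = 93 E1 7F -> value 2093203 (3 byte(s))
  byte[9]=0xB9 cont=1 payload=0x39=57: acc |= 57<<0 -> acc=57 shift=7
  byte[10]=0x83 cont=1 payload=0x03=3: acc |= 3<<7 -> acc=441 shift=14
  byte[11]=0x54 cont=0 payload=0x54=84: acc |= 84<<14 -> acc=1376697 shift=21 [end]
Varint 6: bytes[9:12] = B9 83 54 -> value 1376697 (3 byte(s))
  byte[12]=0xA6 cont=1 payload=0x26=38: acc |= 38<<0 -> acc=38 shift=7
  byte[13]=0x81 cont=1 payload=0x01=1: acc |= 1<<7 -> acc=166 shift=14
  byte[14]=0xDC cont=1 payload=0x5C=92: acc |= 92<<14 -> acc=1507494 shift=21
  byte[15]=0x62 cont=0 payload=0x62=98: acc |= 98<<21 -> acc=207028390 shift=28 [end]
Varint 7: bytes[12:16] = A6 81 DC 62 -> value 207028390 (4 byte(s))

Answer: 12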